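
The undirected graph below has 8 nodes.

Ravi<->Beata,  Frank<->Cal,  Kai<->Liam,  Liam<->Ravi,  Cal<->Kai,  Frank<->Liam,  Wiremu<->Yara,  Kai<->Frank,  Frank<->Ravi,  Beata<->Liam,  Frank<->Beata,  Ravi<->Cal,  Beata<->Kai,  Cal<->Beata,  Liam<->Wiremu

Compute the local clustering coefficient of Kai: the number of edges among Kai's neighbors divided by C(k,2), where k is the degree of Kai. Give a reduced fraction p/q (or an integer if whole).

Kai's neighbors: Beata, Cal, Frank, and Liam (k = 4).
Possible neighbor pairs: C(4,2) = 6. Edges among them: Beata–Cal, Beata–Frank, Beata–Liam, Cal–Frank, Frank–Liam → e = 5.
Clustering(Kai) = 5/6.

5/6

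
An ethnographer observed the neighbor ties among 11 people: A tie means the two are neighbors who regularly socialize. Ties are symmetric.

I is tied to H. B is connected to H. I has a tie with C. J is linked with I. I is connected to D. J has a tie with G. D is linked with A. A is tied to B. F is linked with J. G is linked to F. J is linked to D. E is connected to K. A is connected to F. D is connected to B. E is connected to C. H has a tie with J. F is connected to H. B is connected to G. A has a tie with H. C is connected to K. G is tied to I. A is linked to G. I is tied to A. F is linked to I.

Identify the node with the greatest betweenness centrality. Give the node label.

I

Unnormalized betweenness of each node: A:71/30, B:7/10, C:16, D:23/15, E:0, F:2/5, G:28/15, H:28/15, I:667/30, J:31/30, K:0.
I has the largest value, 667/30, making it the main broker — the node through which the most shortest paths run.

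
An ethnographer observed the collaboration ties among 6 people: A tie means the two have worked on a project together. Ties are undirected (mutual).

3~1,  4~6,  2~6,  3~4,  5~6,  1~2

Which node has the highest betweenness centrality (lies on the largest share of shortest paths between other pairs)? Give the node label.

6

Unnormalized betweenness of each node: 1:1, 2:2, 3:1, 4:2, 5:0, 6:5.
6 has the largest value, 5, making it the main broker — the node through which the most shortest paths run.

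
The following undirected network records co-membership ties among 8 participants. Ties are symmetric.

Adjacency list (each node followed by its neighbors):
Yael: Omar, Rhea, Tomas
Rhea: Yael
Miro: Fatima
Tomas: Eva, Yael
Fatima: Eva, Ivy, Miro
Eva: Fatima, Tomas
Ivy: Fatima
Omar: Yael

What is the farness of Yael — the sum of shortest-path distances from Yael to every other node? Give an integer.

16

Distances from Yael: Eva:2, Fatima:3, Ivy:4, Miro:4, Omar:1, Rhea:1, Tomas:1.
Sum = 2 + 3 + 4 + 4 + 1 + 1 + 1 = 16.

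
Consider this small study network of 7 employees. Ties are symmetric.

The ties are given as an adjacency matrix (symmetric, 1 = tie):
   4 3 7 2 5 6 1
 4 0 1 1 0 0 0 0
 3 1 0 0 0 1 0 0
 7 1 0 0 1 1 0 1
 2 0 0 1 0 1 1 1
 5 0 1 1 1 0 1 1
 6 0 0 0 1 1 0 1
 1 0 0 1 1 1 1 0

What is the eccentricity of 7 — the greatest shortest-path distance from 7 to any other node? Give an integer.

2

Distances from 7: 1:1, 2:1, 3:2, 4:1, 5:1, 6:2.
The largest is 2 (to 3 and 6), so the eccentricity of 7 is 2.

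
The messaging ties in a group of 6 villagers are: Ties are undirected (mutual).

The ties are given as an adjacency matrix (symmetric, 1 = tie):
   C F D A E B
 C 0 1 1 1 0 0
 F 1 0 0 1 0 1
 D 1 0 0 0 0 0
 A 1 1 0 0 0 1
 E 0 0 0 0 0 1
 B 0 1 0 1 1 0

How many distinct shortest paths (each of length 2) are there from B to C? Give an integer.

The shortest distance is 2. The length-2 paths are: B–F–C; B–A–C.
That gives 2 distinct shortest paths.

2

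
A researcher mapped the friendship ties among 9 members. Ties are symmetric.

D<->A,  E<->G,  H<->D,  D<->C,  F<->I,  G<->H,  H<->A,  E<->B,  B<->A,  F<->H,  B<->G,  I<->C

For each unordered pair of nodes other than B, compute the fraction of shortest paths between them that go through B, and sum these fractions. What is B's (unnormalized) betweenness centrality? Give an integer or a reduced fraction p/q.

5/2

Pairs whose geodesics pass through B — E–A: 1; E–D: 1/2; E–C: 1/2; A–G: 1/2.
All other pairs contribute 0.
Summing the contributions gives betweenness(B) = 5/2.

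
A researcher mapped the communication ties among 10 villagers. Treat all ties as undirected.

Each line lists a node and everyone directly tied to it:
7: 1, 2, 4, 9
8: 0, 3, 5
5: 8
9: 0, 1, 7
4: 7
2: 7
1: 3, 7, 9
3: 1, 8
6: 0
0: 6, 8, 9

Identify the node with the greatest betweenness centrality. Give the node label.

7

Unnormalized betweenness of each node: 0:13, 1:7, 2:0, 3:5, 4:0, 5:0, 6:0, 7:15, 8:10, 9:11.
7 has the largest value, 15, making it the main broker — the node through which the most shortest paths run.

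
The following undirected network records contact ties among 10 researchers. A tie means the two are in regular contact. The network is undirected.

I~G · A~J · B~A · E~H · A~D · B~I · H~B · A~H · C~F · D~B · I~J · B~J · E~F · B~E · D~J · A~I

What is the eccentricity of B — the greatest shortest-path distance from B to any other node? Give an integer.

Distances from B: A:1, C:3, D:1, E:1, F:2, G:2, H:1, I:1, J:1.
The largest is 3 (to C), so the eccentricity of B is 3.

3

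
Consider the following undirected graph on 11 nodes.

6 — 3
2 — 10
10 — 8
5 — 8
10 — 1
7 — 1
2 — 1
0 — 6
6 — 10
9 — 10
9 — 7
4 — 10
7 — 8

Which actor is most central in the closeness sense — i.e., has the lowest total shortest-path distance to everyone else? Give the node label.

10

Farness (sum of distances to all others) for each node — 0:28, 1:20, 2:21, 3:28, 4:23, 5:28, 6:19, 7:23, 8:19, 9:21, 10:14.
The smallest farness is 14, for 10, so 10 has the highest closeness.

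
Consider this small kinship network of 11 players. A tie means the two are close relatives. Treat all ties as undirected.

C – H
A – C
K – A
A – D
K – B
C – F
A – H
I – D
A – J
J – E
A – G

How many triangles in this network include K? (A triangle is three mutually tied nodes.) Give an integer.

K's neighbors are A and B, but none of them are tied to each other, so no triangle contains K.

0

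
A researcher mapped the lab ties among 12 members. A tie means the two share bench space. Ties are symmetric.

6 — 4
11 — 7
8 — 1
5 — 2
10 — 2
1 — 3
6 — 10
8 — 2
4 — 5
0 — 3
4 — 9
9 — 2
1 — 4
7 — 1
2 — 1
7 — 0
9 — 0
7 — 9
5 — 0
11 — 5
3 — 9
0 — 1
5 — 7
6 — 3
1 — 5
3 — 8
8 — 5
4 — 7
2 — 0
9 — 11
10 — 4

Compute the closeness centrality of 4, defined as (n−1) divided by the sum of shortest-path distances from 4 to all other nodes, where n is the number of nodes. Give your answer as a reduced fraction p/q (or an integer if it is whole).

Distances from 4: 0:2, 1:1, 2:2, 3:2, 5:1, 6:1, 7:1, 8:2, 9:1, 10:1, 11:2. Sum = 16.
n = 12, so closeness = 11/16.

11/16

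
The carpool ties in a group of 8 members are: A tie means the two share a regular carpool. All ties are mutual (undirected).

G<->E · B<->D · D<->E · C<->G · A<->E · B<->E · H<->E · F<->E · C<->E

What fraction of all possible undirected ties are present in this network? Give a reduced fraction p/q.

9/28

There are 9 edges and 8 nodes, so the maximum possible is C(8,2) = 28.
Density = 9/28.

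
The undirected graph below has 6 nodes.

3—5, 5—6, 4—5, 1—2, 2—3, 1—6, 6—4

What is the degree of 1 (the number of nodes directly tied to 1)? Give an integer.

2

1 is directly tied to 2 and 6. That is 2 neighbors, so the degree of 1 is 2.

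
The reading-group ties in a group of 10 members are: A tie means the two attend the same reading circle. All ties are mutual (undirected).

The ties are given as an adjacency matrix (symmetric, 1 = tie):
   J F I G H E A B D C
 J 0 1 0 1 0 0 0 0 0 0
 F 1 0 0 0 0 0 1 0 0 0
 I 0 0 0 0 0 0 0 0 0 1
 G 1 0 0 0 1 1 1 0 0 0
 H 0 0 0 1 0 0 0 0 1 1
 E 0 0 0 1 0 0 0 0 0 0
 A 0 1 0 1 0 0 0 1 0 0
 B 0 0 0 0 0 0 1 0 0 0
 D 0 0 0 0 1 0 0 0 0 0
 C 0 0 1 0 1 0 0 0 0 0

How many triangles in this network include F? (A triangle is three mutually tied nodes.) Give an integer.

F's neighbors are A and J, but none of them are tied to each other, so no triangle contains F.

0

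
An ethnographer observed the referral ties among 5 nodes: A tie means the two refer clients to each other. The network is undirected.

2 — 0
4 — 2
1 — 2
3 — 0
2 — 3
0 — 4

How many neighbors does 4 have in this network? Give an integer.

4 is directly tied to 0 and 2. That is 2 neighbors, so the degree of 4 is 2.

2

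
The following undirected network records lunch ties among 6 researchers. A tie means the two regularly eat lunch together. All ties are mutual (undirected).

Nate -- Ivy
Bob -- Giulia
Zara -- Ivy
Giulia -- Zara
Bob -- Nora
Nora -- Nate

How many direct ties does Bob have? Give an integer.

2

Bob is directly tied to Giulia and Nora. That is 2 neighbors, so the degree of Bob is 2.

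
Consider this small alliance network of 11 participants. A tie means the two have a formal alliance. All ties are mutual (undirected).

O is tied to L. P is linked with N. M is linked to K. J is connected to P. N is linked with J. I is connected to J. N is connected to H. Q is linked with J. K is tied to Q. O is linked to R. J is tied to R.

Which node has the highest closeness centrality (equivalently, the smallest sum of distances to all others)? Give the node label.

J

Farness (sum of distances to all others) for each node — H:32, I:26, J:17, K:29, L:38, M:38, N:23, O:29, P:24, Q:22, R:22.
The smallest farness is 17, for J, so J has the highest closeness.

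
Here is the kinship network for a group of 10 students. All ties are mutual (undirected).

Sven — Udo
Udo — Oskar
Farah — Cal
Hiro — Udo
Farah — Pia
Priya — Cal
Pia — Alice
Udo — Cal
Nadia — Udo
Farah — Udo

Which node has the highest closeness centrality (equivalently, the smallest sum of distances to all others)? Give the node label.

Farness (sum of distances to all others) for each node — Alice:29, Cal:16, Farah:15, Hiro:21, Nadia:21, Oskar:21, Pia:21, Priya:24, Sven:21, Udo:13.
The smallest farness is 13, for Udo, so Udo has the highest closeness.

Udo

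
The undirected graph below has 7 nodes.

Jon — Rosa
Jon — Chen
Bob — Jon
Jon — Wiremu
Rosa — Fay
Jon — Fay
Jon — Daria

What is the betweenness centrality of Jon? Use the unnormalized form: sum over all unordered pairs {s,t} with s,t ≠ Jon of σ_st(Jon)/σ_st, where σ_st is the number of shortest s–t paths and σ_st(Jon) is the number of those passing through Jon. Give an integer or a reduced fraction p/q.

Pairs whose geodesics pass through Jon — Daria–Wiremu: 1; Daria–Fay: 1; Daria–Rosa: 1; Daria–Bob: 1; Daria–Chen: 1; Wiremu–Fay: 1; Wiremu–Rosa: 1; Wiremu–Bob: 1; Wiremu–Chen: 1; Fay–Bob: 1; Fay–Chen: 1; Rosa–Bob: 1; Rosa–Chen: 1; Bob–Chen: 1.
All other pairs contribute 0.
Summing the contributions gives betweenness(Jon) = 14.

14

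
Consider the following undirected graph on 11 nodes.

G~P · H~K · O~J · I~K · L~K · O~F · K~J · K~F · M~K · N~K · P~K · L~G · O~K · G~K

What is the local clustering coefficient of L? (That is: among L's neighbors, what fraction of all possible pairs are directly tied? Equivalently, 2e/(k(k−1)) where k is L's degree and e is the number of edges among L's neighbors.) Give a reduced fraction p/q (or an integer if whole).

L's neighbors: G and K (k = 2).
Possible neighbor pairs: C(2,2) = 1. Edges among them: G–K → e = 1.
Clustering(L) = 1/1.

1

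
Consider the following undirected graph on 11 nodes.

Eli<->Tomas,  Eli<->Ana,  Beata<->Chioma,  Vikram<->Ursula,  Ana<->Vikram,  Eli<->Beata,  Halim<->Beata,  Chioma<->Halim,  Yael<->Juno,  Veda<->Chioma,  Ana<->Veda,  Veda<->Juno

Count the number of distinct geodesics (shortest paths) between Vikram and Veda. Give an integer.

The shortest distance is 2, and the only length-2 path is Vikram–Ana–Veda. So there is exactly 1 shortest path.

1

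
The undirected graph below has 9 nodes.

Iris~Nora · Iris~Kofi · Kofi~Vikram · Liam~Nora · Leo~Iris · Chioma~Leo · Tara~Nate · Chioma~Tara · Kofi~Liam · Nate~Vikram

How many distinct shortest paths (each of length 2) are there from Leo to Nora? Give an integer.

The shortest distance is 2, and the only length-2 path is Leo–Iris–Nora. So there is exactly 1 shortest path.

1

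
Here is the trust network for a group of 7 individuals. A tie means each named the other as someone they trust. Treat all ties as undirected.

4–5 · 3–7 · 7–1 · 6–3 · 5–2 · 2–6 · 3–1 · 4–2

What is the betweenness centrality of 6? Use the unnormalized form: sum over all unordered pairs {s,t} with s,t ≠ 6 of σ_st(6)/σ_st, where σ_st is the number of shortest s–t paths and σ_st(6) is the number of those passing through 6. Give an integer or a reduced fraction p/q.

9

Pairs whose geodesics pass through 6 — 3–4: 1; 3–2: 1; 3–5: 1; 7–4: 1; 7–2: 1; 7–5: 1; 1–4: 1; 1–2: 1; 1–5: 1.
All other pairs contribute 0.
Summing the contributions gives betweenness(6) = 9.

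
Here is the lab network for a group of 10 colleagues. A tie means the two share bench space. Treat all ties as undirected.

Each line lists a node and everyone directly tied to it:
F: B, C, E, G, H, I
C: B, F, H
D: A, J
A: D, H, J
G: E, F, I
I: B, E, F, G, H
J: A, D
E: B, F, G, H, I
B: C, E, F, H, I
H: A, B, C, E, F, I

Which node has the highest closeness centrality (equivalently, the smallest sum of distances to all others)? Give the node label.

Farness (sum of distances to all others) for each node — A:16, B:15, C:17, D:23, E:15, F:14, G:20, H:12, I:15, J:23.
The smallest farness is 12, for H, so H has the highest closeness.

H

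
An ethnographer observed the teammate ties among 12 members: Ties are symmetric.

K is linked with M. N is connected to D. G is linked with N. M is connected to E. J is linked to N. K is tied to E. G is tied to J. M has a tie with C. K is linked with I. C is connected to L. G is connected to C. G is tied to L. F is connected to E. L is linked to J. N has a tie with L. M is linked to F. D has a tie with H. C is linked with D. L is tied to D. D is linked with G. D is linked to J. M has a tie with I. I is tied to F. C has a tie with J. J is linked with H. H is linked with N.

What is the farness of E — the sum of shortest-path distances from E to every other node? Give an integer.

Distances from E: C:2, D:3, F:1, G:3, H:4, I:2, J:3, K:1, L:3, M:1, N:4.
Sum = 2 + 3 + 1 + 3 + 4 + 2 + 3 + 1 + 3 + 1 + 4 = 27.

27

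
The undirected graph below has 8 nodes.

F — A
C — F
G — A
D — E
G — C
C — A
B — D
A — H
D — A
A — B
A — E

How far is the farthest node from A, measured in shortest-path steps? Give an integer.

Distances from A: B:1, C:1, D:1, E:1, F:1, G:1, H:1.
The largest is 1 (to D, G, C, H, B, F, and E), so the eccentricity of A is 1.

1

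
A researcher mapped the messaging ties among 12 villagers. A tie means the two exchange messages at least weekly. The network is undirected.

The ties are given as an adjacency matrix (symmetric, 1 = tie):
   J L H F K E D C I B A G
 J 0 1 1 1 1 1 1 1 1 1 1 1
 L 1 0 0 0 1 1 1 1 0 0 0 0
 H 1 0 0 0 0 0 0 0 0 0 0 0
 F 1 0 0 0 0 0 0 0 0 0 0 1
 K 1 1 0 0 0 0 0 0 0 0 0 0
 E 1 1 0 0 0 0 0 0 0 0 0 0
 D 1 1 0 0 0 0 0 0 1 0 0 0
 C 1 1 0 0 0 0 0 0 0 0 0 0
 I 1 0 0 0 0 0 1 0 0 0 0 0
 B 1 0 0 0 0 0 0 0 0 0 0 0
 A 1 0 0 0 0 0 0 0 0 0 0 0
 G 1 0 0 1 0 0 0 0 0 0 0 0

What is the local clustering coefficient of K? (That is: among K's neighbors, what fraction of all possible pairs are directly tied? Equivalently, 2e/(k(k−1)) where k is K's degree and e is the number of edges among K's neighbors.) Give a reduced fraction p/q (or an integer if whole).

K's neighbors: J and L (k = 2).
Possible neighbor pairs: C(2,2) = 1. Edges among them: J–L → e = 1.
Clustering(K) = 1/1.

1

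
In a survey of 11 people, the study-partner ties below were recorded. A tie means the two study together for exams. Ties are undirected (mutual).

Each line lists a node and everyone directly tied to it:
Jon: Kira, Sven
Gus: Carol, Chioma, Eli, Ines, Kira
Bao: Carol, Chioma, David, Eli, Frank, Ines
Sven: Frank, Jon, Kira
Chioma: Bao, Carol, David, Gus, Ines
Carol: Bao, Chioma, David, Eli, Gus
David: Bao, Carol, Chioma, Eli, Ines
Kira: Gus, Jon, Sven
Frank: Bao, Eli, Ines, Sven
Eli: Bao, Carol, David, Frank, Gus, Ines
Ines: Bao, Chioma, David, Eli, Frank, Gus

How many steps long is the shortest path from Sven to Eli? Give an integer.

One shortest route is Sven – Frank – Eli, which uses 2 edges, and Sven and Eli are not directly tied, so nothing shorter exists. So d(Sven,Eli) = 2.

2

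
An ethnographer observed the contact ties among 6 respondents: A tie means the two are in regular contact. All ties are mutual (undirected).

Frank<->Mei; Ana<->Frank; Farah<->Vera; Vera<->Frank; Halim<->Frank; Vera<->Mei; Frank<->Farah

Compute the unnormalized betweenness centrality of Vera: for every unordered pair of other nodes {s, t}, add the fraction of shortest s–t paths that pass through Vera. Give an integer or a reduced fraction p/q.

Pairs whose geodesics pass through Vera — Farah–Mei: 1/2.
All other pairs contribute 0.
Summing the contributions gives betweenness(Vera) = 1/2.

1/2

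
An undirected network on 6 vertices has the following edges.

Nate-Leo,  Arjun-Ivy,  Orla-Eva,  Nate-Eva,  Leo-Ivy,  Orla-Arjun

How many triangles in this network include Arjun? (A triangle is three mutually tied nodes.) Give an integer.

0

Arjun's neighbors are Ivy and Orla, but none of them are tied to each other, so no triangle contains Arjun.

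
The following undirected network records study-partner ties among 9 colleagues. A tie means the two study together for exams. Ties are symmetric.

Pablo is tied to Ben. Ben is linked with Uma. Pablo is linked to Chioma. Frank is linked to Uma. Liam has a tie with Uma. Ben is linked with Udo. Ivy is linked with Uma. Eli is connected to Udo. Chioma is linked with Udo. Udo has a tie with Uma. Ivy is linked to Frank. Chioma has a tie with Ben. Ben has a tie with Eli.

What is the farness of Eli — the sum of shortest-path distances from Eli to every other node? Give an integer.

17

Distances from Eli: Ben:1, Chioma:2, Frank:3, Ivy:3, Liam:3, Pablo:2, Udo:1, Uma:2.
Sum = 1 + 2 + 3 + 3 + 3 + 2 + 1 + 2 = 17.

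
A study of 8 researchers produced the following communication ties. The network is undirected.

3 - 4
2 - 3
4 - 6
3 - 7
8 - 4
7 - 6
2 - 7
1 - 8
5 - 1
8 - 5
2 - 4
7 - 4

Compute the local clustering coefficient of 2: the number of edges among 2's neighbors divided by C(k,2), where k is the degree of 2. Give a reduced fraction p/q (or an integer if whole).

2's neighbors: 3, 4, and 7 (k = 3).
Possible neighbor pairs: C(3,2) = 3. Edges among them: 3–4, 3–7, 4–7 → e = 3.
Clustering(2) = 3/3 = 1.

1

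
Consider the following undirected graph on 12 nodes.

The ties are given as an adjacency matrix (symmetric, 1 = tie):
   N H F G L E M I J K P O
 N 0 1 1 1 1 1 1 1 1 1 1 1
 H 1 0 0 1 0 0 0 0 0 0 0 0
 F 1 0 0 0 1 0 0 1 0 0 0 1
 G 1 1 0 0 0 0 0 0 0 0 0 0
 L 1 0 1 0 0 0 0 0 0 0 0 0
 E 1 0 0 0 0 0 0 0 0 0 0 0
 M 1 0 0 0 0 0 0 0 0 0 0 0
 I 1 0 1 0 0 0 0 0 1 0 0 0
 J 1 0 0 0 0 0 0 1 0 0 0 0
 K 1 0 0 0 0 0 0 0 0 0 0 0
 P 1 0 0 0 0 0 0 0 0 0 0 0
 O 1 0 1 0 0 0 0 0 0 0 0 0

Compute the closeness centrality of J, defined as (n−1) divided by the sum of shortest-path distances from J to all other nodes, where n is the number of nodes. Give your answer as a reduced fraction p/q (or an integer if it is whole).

Distances from J: E:2, F:2, G:2, H:2, I:1, K:2, L:2, M:2, N:1, O:2, P:2. Sum = 20.
n = 12, so closeness = 11/20.

11/20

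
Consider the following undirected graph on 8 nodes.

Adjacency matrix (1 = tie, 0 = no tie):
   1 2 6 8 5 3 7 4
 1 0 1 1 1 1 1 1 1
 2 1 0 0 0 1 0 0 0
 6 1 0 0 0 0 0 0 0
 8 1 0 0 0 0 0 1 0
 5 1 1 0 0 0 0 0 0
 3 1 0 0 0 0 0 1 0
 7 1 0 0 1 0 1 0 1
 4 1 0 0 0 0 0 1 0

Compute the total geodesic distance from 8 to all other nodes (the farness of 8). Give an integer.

Distances from 8: 1:1, 2:2, 3:2, 4:2, 5:2, 6:2, 7:1.
Sum = 1 + 2 + 2 + 2 + 2 + 2 + 1 = 12.

12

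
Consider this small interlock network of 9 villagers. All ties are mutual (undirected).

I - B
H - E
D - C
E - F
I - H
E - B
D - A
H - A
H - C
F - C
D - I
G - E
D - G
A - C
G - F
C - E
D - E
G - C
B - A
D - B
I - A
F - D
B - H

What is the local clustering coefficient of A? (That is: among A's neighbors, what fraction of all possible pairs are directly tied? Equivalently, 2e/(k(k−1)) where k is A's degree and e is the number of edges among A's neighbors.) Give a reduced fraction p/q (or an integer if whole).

A's neighbors: B, C, D, H, and I (k = 5).
Possible neighbor pairs: C(5,2) = 10. Edges among them: B–D, B–H, B–I, C–D, C–H, D–I, H–I → e = 7.
Clustering(A) = 7/10.

7/10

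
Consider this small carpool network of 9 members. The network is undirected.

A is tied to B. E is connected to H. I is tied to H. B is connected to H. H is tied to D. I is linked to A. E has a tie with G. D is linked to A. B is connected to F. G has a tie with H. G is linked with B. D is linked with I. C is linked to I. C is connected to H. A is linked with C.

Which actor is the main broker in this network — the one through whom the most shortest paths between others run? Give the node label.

H

Unnormalized betweenness of each node: A:10/3, B:173/20, C:9/20, D:9/20, E:0, F:0, G:6/5, H:167/15, I:47/60.
H has the largest value, 167/15, making it the main broker — the node through which the most shortest paths run.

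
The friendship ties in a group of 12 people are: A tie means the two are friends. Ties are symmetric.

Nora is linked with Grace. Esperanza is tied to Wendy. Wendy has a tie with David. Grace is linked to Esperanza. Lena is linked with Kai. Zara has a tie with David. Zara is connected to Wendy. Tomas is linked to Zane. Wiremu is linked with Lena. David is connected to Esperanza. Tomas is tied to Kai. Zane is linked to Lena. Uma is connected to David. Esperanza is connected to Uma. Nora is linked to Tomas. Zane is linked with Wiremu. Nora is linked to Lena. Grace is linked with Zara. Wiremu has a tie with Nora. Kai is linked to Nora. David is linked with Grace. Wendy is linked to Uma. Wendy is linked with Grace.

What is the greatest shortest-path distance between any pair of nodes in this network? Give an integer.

5

Eccentricity of each node (its greatest distance to any other): David:4, Esperanza:4, Grace:3, Kai:4, Lena:4, Nora:3, Tomas:4, Uma:5, Wendy:4, Wiremu:4, Zane:5, Zara:4.
The maximum eccentricity is 5, realized for instance by the pair Zane–Uma via Zane – Lena – Nora – Grace – Wendy – Uma. So the diameter is 5.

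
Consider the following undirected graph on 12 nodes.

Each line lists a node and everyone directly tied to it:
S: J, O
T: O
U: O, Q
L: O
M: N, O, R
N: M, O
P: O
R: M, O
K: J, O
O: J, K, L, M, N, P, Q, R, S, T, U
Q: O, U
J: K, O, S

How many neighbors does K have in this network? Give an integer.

K is directly tied to J and O. That is 2 neighbors, so the degree of K is 2.

2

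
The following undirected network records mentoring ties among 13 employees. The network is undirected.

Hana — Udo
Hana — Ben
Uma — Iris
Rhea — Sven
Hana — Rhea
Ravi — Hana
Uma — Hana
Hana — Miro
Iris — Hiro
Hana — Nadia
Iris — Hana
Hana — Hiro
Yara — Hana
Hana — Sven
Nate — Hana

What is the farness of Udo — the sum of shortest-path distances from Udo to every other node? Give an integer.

23

Distances from Udo: Ben:2, Hana:1, Hiro:2, Iris:2, Miro:2, Nadia:2, Nate:2, Ravi:2, Rhea:2, Sven:2, Uma:2, Yara:2.
Sum = 2 + 1 + 2 + 2 + 2 + 2 + 2 + 2 + 2 + 2 + 2 + 2 = 23.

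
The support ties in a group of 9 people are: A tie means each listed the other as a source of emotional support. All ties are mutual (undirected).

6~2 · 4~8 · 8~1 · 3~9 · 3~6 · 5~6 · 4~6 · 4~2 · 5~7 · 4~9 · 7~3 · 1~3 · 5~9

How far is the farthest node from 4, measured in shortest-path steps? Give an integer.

3

Distances from 4: 1:2, 2:1, 3:2, 5:2, 6:1, 7:3, 8:1, 9:1.
The largest is 3 (to 7), so the eccentricity of 4 is 3.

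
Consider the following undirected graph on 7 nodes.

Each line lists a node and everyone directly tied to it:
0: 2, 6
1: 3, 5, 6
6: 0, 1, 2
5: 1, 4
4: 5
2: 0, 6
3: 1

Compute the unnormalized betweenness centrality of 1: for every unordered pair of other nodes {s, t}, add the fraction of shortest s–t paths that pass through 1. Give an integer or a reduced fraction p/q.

Pairs whose geodesics pass through 1 — 3–0: 1; 3–6: 1; 3–4: 1; 3–5: 1; 3–2: 1; 0–4: 1; 0–5: 1; 6–4: 1; 6–5: 1; 4–2: 1; 5–2: 1.
All other pairs contribute 0.
Summing the contributions gives betweenness(1) = 11.

11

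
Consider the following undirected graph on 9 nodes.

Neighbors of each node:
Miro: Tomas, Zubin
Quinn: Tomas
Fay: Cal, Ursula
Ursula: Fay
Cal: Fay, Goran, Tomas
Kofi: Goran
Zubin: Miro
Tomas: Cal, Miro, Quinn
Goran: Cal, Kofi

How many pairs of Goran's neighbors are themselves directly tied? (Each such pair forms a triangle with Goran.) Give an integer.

0

Goran's neighbors are Cal and Kofi, but none of them are tied to each other, so no triangle contains Goran.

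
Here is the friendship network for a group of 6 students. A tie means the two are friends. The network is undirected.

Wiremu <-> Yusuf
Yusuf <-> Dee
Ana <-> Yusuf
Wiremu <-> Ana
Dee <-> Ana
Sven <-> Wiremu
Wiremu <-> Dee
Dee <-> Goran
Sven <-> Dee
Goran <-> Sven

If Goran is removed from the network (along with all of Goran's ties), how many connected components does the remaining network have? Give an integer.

Goran's neighbors (Dee and Sven) remain reachable from one another through other ties, so the rest of the network stays in one piece.

1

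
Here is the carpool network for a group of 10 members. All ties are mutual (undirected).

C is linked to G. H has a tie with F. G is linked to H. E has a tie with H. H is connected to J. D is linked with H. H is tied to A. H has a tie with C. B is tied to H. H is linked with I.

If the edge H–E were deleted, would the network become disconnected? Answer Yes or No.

Without the H–E edge there is no alternate route between H and E, so the network disconnects. It is a bridge.

Yes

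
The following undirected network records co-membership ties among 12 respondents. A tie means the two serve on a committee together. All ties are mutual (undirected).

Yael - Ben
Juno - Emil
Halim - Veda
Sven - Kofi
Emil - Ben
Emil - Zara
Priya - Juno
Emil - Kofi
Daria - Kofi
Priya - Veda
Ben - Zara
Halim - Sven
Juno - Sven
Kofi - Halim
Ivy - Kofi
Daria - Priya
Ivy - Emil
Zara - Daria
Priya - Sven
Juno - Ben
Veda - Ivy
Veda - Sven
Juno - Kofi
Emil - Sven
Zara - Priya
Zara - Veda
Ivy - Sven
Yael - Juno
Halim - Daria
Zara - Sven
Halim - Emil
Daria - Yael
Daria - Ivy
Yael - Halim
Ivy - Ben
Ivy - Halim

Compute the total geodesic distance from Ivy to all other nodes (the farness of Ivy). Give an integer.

Distances from Ivy: Ben:1, Daria:1, Emil:1, Halim:1, Juno:2, Kofi:1, Priya:2, Sven:1, Veda:1, Yael:2, Zara:2.
Sum = 1 + 1 + 1 + 1 + 2 + 1 + 2 + 1 + 1 + 2 + 2 = 15.

15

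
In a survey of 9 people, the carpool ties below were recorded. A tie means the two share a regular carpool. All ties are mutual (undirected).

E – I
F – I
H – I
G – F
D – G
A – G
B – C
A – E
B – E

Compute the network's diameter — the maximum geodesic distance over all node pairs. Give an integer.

5

Eccentricity of each node (its greatest distance to any other): A:3, B:4, C:5, D:5, E:3, F:4, G:4, H:4, I:3.
The maximum eccentricity is 5, realized for instance by the pair D–C via D – G – A – E – B – C. So the diameter is 5.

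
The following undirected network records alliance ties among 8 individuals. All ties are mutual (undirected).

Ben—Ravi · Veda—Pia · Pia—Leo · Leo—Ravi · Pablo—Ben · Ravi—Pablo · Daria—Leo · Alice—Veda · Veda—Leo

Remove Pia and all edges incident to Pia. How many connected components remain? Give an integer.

1

Pia's neighbors (Leo and Veda) remain reachable from one another through other ties, so the rest of the network stays in one piece.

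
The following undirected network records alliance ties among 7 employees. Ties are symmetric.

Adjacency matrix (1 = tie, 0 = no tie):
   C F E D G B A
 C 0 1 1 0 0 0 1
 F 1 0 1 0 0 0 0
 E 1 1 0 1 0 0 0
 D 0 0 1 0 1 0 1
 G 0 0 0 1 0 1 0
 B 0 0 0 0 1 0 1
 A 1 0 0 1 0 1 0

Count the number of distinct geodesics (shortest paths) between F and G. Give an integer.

1

The shortest distance is 3, and the only length-3 path is F–E–D–G. So there is exactly 1 shortest path.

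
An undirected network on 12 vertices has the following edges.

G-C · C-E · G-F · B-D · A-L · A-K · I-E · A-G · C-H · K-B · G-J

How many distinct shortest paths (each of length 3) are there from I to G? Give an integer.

1

The shortest distance is 3, and the only length-3 path is I–E–C–G. So there is exactly 1 shortest path.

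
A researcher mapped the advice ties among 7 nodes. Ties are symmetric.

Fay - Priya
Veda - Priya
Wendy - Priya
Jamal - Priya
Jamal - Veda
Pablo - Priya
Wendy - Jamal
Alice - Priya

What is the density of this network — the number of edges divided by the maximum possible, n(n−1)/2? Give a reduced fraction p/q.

There are 8 edges and 7 nodes, so the maximum possible is C(7,2) = 21.
Density = 8/21.

8/21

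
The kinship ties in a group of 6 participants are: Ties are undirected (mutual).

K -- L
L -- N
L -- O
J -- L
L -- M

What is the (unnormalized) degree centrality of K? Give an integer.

1

K is directly tied to L. That is 1 neighbor, so the degree of K is 1.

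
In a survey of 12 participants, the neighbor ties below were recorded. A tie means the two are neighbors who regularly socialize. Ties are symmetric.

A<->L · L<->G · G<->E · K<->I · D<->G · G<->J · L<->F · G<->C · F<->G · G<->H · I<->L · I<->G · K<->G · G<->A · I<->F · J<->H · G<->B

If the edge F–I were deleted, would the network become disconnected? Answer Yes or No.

No

Even without that edge, F still reaches I via F – G – I, so the network stays connected. Not a bridge.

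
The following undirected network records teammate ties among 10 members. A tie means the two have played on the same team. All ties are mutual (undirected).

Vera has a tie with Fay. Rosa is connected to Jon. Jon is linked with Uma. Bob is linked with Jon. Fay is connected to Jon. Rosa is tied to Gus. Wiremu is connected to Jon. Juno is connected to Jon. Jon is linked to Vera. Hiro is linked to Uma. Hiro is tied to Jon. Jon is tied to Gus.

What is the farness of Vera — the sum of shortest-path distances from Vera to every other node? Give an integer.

16

Distances from Vera: Bob:2, Fay:1, Gus:2, Hiro:2, Jon:1, Juno:2, Rosa:2, Uma:2, Wiremu:2.
Sum = 2 + 1 + 2 + 2 + 1 + 2 + 2 + 2 + 2 = 16.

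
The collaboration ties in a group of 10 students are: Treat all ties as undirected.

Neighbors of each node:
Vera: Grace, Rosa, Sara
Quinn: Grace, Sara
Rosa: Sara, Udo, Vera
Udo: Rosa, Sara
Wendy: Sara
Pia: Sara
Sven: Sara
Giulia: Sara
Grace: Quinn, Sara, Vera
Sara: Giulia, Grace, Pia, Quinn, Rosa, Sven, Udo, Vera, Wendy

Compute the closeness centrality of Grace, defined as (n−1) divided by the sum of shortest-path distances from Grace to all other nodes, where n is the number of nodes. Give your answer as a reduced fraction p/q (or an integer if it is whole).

Distances from Grace: Giulia:2, Pia:2, Quinn:1, Rosa:2, Sara:1, Sven:2, Udo:2, Vera:1, Wendy:2. Sum = 15.
n = 10, so closeness = 9/15 = 3/5.

3/5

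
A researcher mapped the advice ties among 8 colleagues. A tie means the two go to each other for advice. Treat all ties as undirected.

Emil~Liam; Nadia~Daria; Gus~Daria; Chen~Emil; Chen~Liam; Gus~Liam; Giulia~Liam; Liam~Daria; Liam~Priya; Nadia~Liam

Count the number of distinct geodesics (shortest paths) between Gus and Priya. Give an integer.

The shortest distance is 2, and the only length-2 path is Gus–Liam–Priya. So there is exactly 1 shortest path.

1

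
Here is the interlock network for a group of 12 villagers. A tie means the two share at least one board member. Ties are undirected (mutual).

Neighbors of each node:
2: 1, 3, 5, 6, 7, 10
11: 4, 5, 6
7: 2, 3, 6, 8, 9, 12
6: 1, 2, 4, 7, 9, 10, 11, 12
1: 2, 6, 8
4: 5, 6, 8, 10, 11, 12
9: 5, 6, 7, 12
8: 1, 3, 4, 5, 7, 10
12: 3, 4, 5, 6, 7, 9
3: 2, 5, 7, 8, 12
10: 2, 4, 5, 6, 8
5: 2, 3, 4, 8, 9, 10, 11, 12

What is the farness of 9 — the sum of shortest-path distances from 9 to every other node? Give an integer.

Distances from 9: 1:2, 2:2, 3:2, 4:2, 5:1, 6:1, 7:1, 8:2, 10:2, 11:2, 12:1.
Sum = 2 + 2 + 2 + 2 + 1 + 1 + 1 + 2 + 2 + 2 + 1 = 18.

18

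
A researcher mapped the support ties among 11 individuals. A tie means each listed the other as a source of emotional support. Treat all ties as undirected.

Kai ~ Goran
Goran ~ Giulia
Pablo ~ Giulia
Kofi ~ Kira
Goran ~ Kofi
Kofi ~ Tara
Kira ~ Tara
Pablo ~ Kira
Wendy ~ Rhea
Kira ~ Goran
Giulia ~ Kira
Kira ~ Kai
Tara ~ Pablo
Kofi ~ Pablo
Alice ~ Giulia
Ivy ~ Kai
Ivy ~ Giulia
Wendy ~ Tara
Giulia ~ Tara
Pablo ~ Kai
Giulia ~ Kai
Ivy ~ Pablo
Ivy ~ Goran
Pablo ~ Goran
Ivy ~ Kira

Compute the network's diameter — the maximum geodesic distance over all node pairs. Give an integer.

Eccentricity of each node (its greatest distance to any other): Alice:4, Giulia:3, Goran:4, Ivy:4, Kai:4, Kira:3, Kofi:3, Pablo:3, Rhea:4, Tara:2, Wendy:3.
The maximum eccentricity is 4, realized for instance by the pair Rhea–Alice via Rhea – Wendy – Tara – Giulia – Alice. So the diameter is 4.

4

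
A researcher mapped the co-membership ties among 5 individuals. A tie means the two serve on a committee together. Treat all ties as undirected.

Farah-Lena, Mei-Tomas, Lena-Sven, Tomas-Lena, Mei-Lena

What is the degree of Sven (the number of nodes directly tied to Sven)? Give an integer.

Sven is directly tied to Lena. That is 1 neighbor, so the degree of Sven is 1.

1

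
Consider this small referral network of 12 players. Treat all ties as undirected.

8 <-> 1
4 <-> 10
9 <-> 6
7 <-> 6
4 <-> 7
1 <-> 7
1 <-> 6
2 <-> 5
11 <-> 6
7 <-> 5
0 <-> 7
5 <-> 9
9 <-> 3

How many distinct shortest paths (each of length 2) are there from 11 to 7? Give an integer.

1

The shortest distance is 2, and the only length-2 path is 11–6–7. So there is exactly 1 shortest path.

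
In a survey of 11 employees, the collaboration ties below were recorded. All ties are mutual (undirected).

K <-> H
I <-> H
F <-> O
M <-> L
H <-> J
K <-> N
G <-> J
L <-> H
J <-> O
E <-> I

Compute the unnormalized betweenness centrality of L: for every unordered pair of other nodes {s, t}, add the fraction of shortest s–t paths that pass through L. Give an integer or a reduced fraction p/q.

9

Pairs whose geodesics pass through L — G–M: 1; E–M: 1; O–M: 1; N–M: 1; J–M: 1; M–H: 1; M–K: 1; M–F: 1; M–I: 1.
All other pairs contribute 0.
Summing the contributions gives betweenness(L) = 9.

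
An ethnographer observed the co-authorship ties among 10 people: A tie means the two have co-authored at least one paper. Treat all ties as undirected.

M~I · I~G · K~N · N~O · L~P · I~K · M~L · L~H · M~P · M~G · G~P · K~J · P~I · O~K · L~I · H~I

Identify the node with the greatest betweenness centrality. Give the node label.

I

Unnormalized betweenness of each node: G:0, H:0, I:67/3, J:0, K:20, L:1, M:1/3, N:0, O:0, P:1/3.
I has the largest value, 67/3, making it the main broker — the node through which the most shortest paths run.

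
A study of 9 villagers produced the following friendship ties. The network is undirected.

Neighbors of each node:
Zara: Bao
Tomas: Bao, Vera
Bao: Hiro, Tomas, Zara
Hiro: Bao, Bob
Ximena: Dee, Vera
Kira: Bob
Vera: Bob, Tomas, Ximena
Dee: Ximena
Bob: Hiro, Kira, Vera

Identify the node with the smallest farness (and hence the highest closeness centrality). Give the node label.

Farness (sum of distances to all others) for each node — Bao:17, Bob:15, Dee:26, Hiro:17, Kira:22, Tomas:16, Vera:14, Ximena:19, Zara:24.
The smallest farness is 14, for Vera, so Vera has the highest closeness.

Vera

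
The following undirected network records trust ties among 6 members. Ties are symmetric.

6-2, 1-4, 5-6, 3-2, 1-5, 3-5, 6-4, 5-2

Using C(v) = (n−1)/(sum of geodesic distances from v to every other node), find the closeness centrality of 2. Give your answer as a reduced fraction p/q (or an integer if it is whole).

5/7

Distances from 2: 1:2, 3:1, 4:2, 5:1, 6:1. Sum = 7.
n = 6, so closeness = 5/7.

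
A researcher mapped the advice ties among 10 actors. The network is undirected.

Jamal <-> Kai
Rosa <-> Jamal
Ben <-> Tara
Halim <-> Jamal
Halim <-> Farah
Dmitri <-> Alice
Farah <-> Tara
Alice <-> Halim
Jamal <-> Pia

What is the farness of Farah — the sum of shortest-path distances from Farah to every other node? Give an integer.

20

Distances from Farah: Alice:2, Ben:2, Dmitri:3, Halim:1, Jamal:2, Kai:3, Pia:3, Rosa:3, Tara:1.
Sum = 2 + 2 + 3 + 1 + 2 + 3 + 3 + 3 + 1 = 20.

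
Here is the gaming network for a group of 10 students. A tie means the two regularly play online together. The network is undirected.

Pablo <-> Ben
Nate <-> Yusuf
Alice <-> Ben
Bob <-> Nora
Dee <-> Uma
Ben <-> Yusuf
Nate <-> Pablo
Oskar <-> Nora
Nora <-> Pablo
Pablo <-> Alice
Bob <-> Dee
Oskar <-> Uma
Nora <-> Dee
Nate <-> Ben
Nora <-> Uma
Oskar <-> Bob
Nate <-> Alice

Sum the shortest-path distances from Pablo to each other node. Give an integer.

14

Distances from Pablo: Alice:1, Ben:1, Bob:2, Dee:2, Nate:1, Nora:1, Oskar:2, Uma:2, Yusuf:2.
Sum = 1 + 1 + 2 + 2 + 1 + 1 + 2 + 2 + 2 = 14.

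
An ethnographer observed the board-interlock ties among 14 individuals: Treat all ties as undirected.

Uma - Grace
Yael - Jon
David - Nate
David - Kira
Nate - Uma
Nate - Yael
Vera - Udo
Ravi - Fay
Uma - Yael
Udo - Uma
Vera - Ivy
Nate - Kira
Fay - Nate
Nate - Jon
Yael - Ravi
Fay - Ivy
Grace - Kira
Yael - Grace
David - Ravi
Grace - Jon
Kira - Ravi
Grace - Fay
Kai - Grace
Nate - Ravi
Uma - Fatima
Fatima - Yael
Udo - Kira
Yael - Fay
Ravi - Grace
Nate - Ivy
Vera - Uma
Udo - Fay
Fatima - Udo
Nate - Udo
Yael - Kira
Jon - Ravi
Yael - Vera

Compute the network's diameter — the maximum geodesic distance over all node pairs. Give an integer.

Eccentricity of each node (its greatest distance to any other): David:3, Fatima:3, Fay:2, Grace:2, Ivy:3, Jon:2, Kai:3, Kira:2, Nate:3, Ravi:2, Udo:3, Uma:2, Vera:3, Yael:2.
The maximum eccentricity is 3, realized for instance by the pair Udo–Kai via Udo – Fay – Grace – Kai. So the diameter is 3.

3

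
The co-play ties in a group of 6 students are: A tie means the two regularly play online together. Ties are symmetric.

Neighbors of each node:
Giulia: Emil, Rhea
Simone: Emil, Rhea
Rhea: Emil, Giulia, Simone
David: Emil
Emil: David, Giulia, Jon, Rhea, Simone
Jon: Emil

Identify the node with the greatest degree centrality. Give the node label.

Emil

Degrees — David:1, Emil:5, Giulia:2, Jon:1, Rhea:3, Simone:2.
The maximum is 5, attained only by Emil.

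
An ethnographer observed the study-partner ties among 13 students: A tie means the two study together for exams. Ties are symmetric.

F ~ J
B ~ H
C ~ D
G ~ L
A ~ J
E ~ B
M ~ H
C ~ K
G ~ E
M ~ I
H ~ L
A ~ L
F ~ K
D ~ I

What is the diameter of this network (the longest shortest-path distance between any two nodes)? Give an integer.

6

Eccentricity of each node (its greatest distance to any other): A:5, B:6, C:6, D:5, E:6, F:5, G:6, H:5, I:5, J:5, K:6, L:5, M:5.
The maximum eccentricity is 6, realized for instance by the pair G–C via G – L – A – J – F – K – C. So the diameter is 6.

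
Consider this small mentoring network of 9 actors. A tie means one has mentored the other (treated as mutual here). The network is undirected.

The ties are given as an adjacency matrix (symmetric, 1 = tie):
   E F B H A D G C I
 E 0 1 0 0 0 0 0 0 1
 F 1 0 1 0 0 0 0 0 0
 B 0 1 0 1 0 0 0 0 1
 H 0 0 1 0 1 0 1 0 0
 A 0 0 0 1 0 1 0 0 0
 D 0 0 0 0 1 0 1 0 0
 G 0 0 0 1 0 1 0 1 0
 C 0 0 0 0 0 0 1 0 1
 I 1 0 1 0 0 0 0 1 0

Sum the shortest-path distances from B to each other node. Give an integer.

Distances from B: A:2, C:2, D:3, E:2, F:1, G:2, H:1, I:1.
Sum = 2 + 2 + 3 + 2 + 1 + 2 + 1 + 1 = 14.

14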